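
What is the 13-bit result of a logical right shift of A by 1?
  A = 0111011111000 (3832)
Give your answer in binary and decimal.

Logical shift right by 1: drop the bottom 1 bit(s), prepend 1 zero(s) on the left.
  0111011111000  ->  keep [011101111100], discard [0], prepend 0
= 0011101111100

Answer: 0011101111100 (1916)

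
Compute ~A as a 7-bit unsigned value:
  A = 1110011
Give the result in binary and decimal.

Flip each bit (0->1, 1->0):
  1110011
  0001100

Answer: 0001100 (12)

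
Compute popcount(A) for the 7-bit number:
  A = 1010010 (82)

1010010
1-bits at positions (from bit 0 = LSB): 1, 4, 6
Count = 3

Answer: 3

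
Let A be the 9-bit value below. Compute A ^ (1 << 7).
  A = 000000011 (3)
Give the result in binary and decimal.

Mask = 1 << 7 = 010000000
Bit 7 of A is 0; XOR with the mask flips it to 1.
  000000011
^ 010000000
-----------
  010000011

Answer: 010000011 (131)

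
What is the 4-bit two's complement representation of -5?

1. Binary of +5:  0101
2. Invert bits:     1010
3. Add 1:           1011

Answer: 1011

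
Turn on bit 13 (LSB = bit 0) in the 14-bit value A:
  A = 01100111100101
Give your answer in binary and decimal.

Mask = 1 << 13 = 10000000000000
Bit 13 of A is 0, so OR-ing with the mask flips it to 1.
  01100111100101
| 10000000000000
----------------
  11100111100101

Answer: 11100111100101 (14821)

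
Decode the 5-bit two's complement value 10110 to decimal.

MSB is 1, so the value is negative. Find the magnitude:
1. Invert bits:  01001
2. Add 1:        01010  = 10
3. Apply sign:   -10

Answer: -10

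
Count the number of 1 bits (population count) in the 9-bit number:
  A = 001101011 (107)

001101011
1-bits at positions (from bit 0 = LSB): 0, 1, 3, 5, 6
Count = 5

Answer: 5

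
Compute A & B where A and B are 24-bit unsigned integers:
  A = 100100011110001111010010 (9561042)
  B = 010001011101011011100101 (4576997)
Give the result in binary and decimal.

Apply & to each column (1 only where both bits are 1):
  100100011110001111010010
& 010001011101011011100101
--------------------------
  000000011100001011000000

Answer: 000000011100001011000000 (115392)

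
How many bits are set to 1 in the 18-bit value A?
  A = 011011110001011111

011011110001011111
1-bits at positions (from bit 0 = LSB): 0, 1, 2, 3, 4, 6, 10, 11, 12, 13, 15, 16
Count = 12

Answer: 12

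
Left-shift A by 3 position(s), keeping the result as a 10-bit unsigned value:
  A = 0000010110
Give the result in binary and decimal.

Shift left by 3: drop the top 3 bit(s), append 3 zero(s) on the right.
  0000010110  ->  discard [000], keep [0010110], append 000
= 0010110000

Answer: 0010110000 (176)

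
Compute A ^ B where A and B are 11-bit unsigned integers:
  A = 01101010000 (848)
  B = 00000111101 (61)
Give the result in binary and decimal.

Apply ^ to each column (1 where bits differ):
  01101010000
^ 00000111101
-------------
  01101101101

Answer: 01101101101 (877)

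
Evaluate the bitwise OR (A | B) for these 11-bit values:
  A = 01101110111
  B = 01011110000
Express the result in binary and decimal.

Apply | to each column (1 where either bit is 1):
  01101110111
| 01011110000
-------------
  01111110111

Answer: 01111110111 (1015)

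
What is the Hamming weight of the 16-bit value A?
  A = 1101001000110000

1101001000110000
1-bits at positions (from bit 0 = LSB): 4, 5, 9, 12, 14, 15
Count = 6

Answer: 6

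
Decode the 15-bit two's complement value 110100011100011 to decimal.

MSB is 1, so the value is negative. Find the magnitude:
1. Invert bits:  001011100011100
2. Add 1:        001011100011101  = 5917
3. Apply sign:   -5917

Answer: -5917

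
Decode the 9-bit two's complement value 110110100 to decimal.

MSB is 1, so the value is negative. Find the magnitude:
1. Invert bits:  001001011
2. Add 1:        001001100  = 76
3. Apply sign:   -76

Answer: -76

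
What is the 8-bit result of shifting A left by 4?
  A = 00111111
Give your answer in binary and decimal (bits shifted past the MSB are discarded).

Shift left by 4: drop the top 4 bit(s), append 4 zero(s) on the right.
  00111111  ->  discard [0011], keep [1111], append 0000
= 11110000

Answer: 11110000 (240)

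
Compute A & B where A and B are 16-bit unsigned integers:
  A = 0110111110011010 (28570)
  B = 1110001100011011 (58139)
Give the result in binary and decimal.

Apply & to each column (1 only where both bits are 1):
  0110111110011010
& 1110001100011011
------------------
  0110001100011010

Answer: 0110001100011010 (25370)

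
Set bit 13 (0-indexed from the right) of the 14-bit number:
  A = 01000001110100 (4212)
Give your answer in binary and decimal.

Mask = 1 << 13 = 10000000000000
Bit 13 of A is 0, so OR-ing with the mask flips it to 1.
  01000001110100
| 10000000000000
----------------
  11000001110100

Answer: 11000001110100 (12404)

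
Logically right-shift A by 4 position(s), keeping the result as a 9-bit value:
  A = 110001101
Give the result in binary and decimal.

Logical shift right by 4: drop the bottom 4 bit(s), prepend 4 zero(s) on the left.
  110001101  ->  keep [11000], discard [1101], prepend 0000
= 000011000

Answer: 000011000 (24)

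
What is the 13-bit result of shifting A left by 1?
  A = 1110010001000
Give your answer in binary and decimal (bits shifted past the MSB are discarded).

Shift left by 1: drop the top 1 bit(s), append 1 zero(s) on the right.
  1110010001000  ->  discard [1], keep [110010001000], append 0
= 1100100010000

Answer: 1100100010000 (6416)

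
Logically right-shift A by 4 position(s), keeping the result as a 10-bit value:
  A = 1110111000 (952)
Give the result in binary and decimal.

Logical shift right by 4: drop the bottom 4 bit(s), prepend 4 zero(s) on the left.
  1110111000  ->  keep [111011], discard [1000], prepend 0000
= 0000111011

Answer: 0000111011 (59)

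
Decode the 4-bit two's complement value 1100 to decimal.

MSB is 1, so the value is negative. Find the magnitude:
1. Invert bits:  0011
2. Add 1:        0100  = 4
3. Apply sign:   -4

Answer: -4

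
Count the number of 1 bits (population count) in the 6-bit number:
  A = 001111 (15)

001111
1-bits at positions (from bit 0 = LSB): 0, 1, 2, 3
Count = 4

Answer: 4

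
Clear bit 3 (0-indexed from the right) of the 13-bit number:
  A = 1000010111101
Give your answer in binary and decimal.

Mask = ~(1 << 3) = 1111111110111
Bit 3 of A is 1, so AND-ing with the mask clears it to 0.
  1000010111101
& 1111111110111
---------------
  1000010110101

Answer: 1000010110101 (4277)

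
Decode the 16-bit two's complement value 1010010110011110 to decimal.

MSB is 1, so the value is negative. Find the magnitude:
1. Invert bits:  0101101001100001
2. Add 1:        0101101001100010  = 23138
3. Apply sign:   -23138

Answer: -23138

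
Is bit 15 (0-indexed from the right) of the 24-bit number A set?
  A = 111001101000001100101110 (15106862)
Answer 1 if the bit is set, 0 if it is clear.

Bit 15 is the 16th from the right.
  111001101000001100101110
          ^
That bit is 1.

Answer: 1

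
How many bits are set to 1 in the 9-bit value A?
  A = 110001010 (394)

110001010
1-bits at positions (from bit 0 = LSB): 1, 3, 7, 8
Count = 4

Answer: 4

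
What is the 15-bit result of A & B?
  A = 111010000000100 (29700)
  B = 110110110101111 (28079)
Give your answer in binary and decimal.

Apply & to each column (1 only where both bits are 1):
  111010000000100
& 110110110101111
-----------------
  110010000000100

Answer: 110010000000100 (25604)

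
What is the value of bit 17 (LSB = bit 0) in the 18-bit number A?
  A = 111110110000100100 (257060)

Bit 17 is the 18th from the right.
  111110110000100100
  ^
That bit is 1.

Answer: 1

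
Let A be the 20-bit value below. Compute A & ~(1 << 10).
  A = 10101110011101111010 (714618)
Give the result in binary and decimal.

Mask = ~(1 << 10) = 11111111101111111111
Bit 10 of A is 1, so AND-ing with the mask clears it to 0.
  10101110011101111010
& 11111111101111111111
----------------------
  10101110001101111010

Answer: 10101110001101111010 (713594)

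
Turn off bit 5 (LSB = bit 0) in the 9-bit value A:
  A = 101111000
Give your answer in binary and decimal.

Mask = ~(1 << 5) = 111011111
Bit 5 of A is 1, so AND-ing with the mask clears it to 0.
  101111000
& 111011111
-----------
  101011000

Answer: 101011000 (344)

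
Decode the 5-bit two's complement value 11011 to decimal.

MSB is 1, so the value is negative. Find the magnitude:
1. Invert bits:  00100
2. Add 1:        00101  = 5
3. Apply sign:   -5

Answer: -5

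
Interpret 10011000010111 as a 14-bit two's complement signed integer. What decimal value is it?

MSB is 1, so the value is negative. Find the magnitude:
1. Invert bits:  01100111101000
2. Add 1:        01100111101001  = 6633
3. Apply sign:   -6633

Answer: -6633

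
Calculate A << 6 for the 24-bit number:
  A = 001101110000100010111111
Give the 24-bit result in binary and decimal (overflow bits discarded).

Shift left by 6: drop the top 6 bit(s), append 6 zero(s) on the right.
  001101110000100010111111  ->  discard [001101], keep [110000100010111111], append 000000
= 110000100010111111000000

Answer: 110000100010111111000000 (12726208)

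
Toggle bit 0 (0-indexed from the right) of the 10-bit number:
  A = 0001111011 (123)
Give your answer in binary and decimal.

Mask = 1 << 0 = 0000000001
Bit 0 of A is 1; XOR with the mask flips it to 0.
  0001111011
^ 0000000001
------------
  0001111010

Answer: 0001111010 (122)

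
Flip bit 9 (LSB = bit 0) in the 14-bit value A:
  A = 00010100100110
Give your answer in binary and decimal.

Mask = 1 << 9 = 00001000000000
Bit 9 of A is 0; XOR with the mask flips it to 1.
  00010100100110
^ 00001000000000
----------------
  00011100100110

Answer: 00011100100110 (1830)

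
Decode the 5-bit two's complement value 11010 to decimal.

MSB is 1, so the value is negative. Find the magnitude:
1. Invert bits:  00101
2. Add 1:        00110  = 6
3. Apply sign:   -6

Answer: -6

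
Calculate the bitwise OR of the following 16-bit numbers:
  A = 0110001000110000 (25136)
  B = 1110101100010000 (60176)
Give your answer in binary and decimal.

Apply | to each column (1 where either bit is 1):
  0110001000110000
| 1110101100010000
------------------
  1110101100110000

Answer: 1110101100110000 (60208)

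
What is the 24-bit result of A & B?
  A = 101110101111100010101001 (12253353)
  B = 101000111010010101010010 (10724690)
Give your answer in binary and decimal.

Apply & to each column (1 only where both bits are 1):
  101110101111100010101001
& 101000111010010101010010
--------------------------
  101000101010000000000000

Answer: 101000101010000000000000 (10657792)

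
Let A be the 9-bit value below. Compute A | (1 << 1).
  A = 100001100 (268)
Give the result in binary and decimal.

Mask = 1 << 1 = 000000010
Bit 1 of A is 0, so OR-ing with the mask flips it to 1.
  100001100
| 000000010
-----------
  100001110

Answer: 100001110 (270)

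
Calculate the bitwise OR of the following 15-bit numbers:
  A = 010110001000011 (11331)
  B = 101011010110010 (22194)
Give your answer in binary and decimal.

Apply | to each column (1 where either bit is 1):
  010110001000011
| 101011010110010
-----------------
  111111011110011

Answer: 111111011110011 (32499)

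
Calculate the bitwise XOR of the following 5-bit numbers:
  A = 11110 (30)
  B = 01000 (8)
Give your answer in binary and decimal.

Apply ^ to each column (1 where bits differ):
  11110
^ 01000
-------
  10110

Answer: 10110 (22)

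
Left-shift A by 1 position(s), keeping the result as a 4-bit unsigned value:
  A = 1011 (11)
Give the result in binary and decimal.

Shift left by 1: drop the top 1 bit(s), append 1 zero(s) on the right.
  1011  ->  discard [1], keep [011], append 0
= 0110

Answer: 0110 (6)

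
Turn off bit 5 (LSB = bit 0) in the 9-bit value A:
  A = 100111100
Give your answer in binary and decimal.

Mask = ~(1 << 5) = 111011111
Bit 5 of A is 1, so AND-ing with the mask clears it to 0.
  100111100
& 111011111
-----------
  100011100

Answer: 100011100 (284)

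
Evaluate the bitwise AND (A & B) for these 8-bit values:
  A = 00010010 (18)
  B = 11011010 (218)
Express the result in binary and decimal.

Apply & to each column (1 only where both bits are 1):
  00010010
& 11011010
----------
  00010010

Answer: 00010010 (18)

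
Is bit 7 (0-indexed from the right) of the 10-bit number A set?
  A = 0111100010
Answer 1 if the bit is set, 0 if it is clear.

Bit 7 is the 8th from the right.
  0111100010
    ^
That bit is 1.

Answer: 1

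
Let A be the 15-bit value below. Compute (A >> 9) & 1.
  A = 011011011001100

Bit 9 is the 10th from the right.
  011011011001100
       ^
That bit is 1.

Answer: 1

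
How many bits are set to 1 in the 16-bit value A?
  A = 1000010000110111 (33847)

1000010000110111
1-bits at positions (from bit 0 = LSB): 0, 1, 2, 4, 5, 10, 15
Count = 7

Answer: 7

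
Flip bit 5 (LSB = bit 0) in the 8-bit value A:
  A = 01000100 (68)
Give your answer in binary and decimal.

Mask = 1 << 5 = 00100000
Bit 5 of A is 0; XOR with the mask flips it to 1.
  01000100
^ 00100000
----------
  01100100

Answer: 01100100 (100)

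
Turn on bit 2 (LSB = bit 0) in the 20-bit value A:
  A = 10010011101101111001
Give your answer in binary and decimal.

Mask = 1 << 2 = 00000000000000000100
Bit 2 of A is 0, so OR-ing with the mask flips it to 1.
  10010011101101111001
| 00000000000000000100
----------------------
  10010011101101111101

Answer: 10010011101101111101 (605053)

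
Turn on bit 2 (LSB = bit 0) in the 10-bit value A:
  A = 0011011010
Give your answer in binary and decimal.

Mask = 1 << 2 = 0000000100
Bit 2 of A is 0, so OR-ing with the mask flips it to 1.
  0011011010
| 0000000100
------------
  0011011110

Answer: 0011011110 (222)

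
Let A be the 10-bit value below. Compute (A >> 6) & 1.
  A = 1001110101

Bit 6 is the 7th from the right.
  1001110101
     ^
That bit is 1.

Answer: 1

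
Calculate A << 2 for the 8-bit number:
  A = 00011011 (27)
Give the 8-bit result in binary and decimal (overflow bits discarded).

Shift left by 2: drop the top 2 bit(s), append 2 zero(s) on the right.
  00011011  ->  discard [00], keep [011011], append 00
= 01101100

Answer: 01101100 (108)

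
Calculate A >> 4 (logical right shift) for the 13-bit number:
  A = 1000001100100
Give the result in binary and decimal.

Logical shift right by 4: drop the bottom 4 bit(s), prepend 4 zero(s) on the left.
  1000001100100  ->  keep [100000110], discard [0100], prepend 0000
= 0000100000110

Answer: 0000100000110 (262)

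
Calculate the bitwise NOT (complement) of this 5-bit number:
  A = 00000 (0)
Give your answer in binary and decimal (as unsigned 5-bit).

Flip each bit (0->1, 1->0):
  00000
  11111

Answer: 11111 (31)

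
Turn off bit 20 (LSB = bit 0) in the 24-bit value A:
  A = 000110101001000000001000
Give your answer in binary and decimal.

Mask = ~(1 << 20) = 111011111111111111111111
Bit 20 of A is 1, so AND-ing with the mask clears it to 0.
  000110101001000000001000
& 111011111111111111111111
--------------------------
  000010101001000000001000

Answer: 000010101001000000001000 (692232)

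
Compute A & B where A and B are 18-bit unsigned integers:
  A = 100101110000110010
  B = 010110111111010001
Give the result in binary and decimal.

Apply & to each column (1 only where both bits are 1):
  100101110000110010
& 010110111111010001
--------------------
  000100110000010000

Answer: 000100110000010000 (19472)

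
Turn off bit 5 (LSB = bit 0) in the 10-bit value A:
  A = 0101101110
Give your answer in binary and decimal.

Mask = ~(1 << 5) = 1111011111
Bit 5 of A is 1, so AND-ing with the mask clears it to 0.
  0101101110
& 1111011111
------------
  0101001110

Answer: 0101001110 (334)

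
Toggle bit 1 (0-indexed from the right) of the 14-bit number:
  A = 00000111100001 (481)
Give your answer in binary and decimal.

Mask = 1 << 1 = 00000000000010
Bit 1 of A is 0; XOR with the mask flips it to 1.
  00000111100001
^ 00000000000010
----------------
  00000111100011

Answer: 00000111100011 (483)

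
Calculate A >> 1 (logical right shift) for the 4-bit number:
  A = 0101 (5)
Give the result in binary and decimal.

Logical shift right by 1: drop the bottom 1 bit(s), prepend 1 zero(s) on the left.
  0101  ->  keep [010], discard [1], prepend 0
= 0010

Answer: 0010 (2)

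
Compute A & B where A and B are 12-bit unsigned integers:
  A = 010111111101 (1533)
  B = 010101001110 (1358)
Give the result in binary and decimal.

Apply & to each column (1 only where both bits are 1):
  010111111101
& 010101001110
--------------
  010101001100

Answer: 010101001100 (1356)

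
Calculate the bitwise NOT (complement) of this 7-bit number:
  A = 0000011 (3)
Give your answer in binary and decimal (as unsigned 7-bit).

Flip each bit (0->1, 1->0):
  0000011
  1111100

Answer: 1111100 (124)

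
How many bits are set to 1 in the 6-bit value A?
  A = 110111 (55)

110111
1-bits at positions (from bit 0 = LSB): 0, 1, 2, 4, 5
Count = 5

Answer: 5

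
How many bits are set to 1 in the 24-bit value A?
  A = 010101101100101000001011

010101101100101000001011
1-bits at positions (from bit 0 = LSB): 0, 1, 3, 9, 11, 14, 15, 17, 18, 20, 22
Count = 11

Answer: 11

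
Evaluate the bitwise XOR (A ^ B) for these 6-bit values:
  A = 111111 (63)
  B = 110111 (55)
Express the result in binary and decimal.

Apply ^ to each column (1 where bits differ):
  111111
^ 110111
--------
  001000

Answer: 001000 (8)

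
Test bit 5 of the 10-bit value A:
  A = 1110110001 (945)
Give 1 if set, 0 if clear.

Bit 5 is the 6th from the right.
  1110110001
      ^
That bit is 1.

Answer: 1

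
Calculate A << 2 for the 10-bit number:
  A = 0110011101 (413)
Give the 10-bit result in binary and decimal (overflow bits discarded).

Shift left by 2: drop the top 2 bit(s), append 2 zero(s) on the right.
  0110011101  ->  discard [01], keep [10011101], append 00
= 1001110100

Answer: 1001110100 (628)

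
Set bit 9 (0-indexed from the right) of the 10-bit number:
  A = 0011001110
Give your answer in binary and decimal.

Mask = 1 << 9 = 1000000000
Bit 9 of A is 0, so OR-ing with the mask flips it to 1.
  0011001110
| 1000000000
------------
  1011001110

Answer: 1011001110 (718)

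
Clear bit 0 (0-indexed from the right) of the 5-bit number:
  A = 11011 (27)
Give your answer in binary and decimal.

Mask = ~(1 << 0) = 11110
Bit 0 of A is 1, so AND-ing with the mask clears it to 0.
  11011
& 11110
-------
  11010

Answer: 11010 (26)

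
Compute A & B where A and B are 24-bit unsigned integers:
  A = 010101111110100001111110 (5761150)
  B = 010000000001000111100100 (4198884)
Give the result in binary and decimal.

Apply & to each column (1 only where both bits are 1):
  010101111110100001111110
& 010000000001000111100100
--------------------------
  010000000000000001100100

Answer: 010000000000000001100100 (4194404)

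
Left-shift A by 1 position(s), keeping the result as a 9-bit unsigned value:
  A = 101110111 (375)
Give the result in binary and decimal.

Shift left by 1: drop the top 1 bit(s), append 1 zero(s) on the right.
  101110111  ->  discard [1], keep [01110111], append 0
= 011101110

Answer: 011101110 (238)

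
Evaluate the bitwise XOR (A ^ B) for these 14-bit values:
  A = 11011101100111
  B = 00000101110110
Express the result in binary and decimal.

Apply ^ to each column (1 where bits differ):
  11011101100111
^ 00000101110110
----------------
  11011000010001

Answer: 11011000010001 (13841)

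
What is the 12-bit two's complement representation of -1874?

1. Binary of +1874:  011101010010
2. Invert bits:     100010101101
3. Add 1:           100010101110

Answer: 100010101110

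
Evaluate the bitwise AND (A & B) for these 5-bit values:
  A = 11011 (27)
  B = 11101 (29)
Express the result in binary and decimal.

Apply & to each column (1 only where both bits are 1):
  11011
& 11101
-------
  11001

Answer: 11001 (25)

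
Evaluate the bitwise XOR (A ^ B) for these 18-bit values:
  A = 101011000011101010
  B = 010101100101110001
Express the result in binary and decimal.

Apply ^ to each column (1 where bits differ):
  101011000011101010
^ 010101100101110001
--------------------
  111110100110011011

Answer: 111110100110011011 (256411)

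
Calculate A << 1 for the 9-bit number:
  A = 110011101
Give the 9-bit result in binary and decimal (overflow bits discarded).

Shift left by 1: drop the top 1 bit(s), append 1 zero(s) on the right.
  110011101  ->  discard [1], keep [10011101], append 0
= 100111010

Answer: 100111010 (314)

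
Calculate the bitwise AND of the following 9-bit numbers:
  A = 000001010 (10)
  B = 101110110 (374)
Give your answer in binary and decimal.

Apply & to each column (1 only where both bits are 1):
  000001010
& 101110110
-----------
  000000010

Answer: 000000010 (2)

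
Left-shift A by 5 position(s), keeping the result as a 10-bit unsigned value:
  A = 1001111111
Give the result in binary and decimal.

Shift left by 5: drop the top 5 bit(s), append 5 zero(s) on the right.
  1001111111  ->  discard [10011], keep [11111], append 00000
= 1111100000

Answer: 1111100000 (992)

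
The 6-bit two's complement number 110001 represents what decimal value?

MSB is 1, so the value is negative. Find the magnitude:
1. Invert bits:  001110
2. Add 1:        001111  = 15
3. Apply sign:   -15

Answer: -15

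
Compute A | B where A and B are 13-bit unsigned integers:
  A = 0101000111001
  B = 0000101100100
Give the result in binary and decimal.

Apply | to each column (1 where either bit is 1):
  0101000111001
| 0000101100100
---------------
  0101101111101

Answer: 0101101111101 (2941)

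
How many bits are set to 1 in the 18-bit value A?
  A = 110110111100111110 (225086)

110110111100111110
1-bits at positions (from bit 0 = LSB): 1, 2, 3, 4, 5, 8, 9, 10, 11, 13, 14, 16, 17
Count = 13

Answer: 13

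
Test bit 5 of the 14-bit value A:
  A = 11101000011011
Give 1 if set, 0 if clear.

Bit 5 is the 6th from the right.
  11101000011011
          ^
That bit is 0.

Answer: 0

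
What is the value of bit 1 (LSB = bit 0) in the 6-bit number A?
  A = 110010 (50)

Bit 1 is the 2nd from the right.
  110010
      ^
That bit is 1.

Answer: 1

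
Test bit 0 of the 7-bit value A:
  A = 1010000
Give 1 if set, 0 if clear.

Bit 0 is the 1st from the right.
  1010000
        ^
That bit is 0.

Answer: 0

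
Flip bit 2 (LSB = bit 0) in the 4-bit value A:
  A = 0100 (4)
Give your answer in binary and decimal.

Mask = 1 << 2 = 0100
Bit 2 of A is 1; XOR with the mask flips it to 0.
  0100
^ 0100
------
  0000

Answer: 0000 (0)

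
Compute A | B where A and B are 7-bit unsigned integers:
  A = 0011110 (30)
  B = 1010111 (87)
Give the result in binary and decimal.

Apply | to each column (1 where either bit is 1):
  0011110
| 1010111
---------
  1011111

Answer: 1011111 (95)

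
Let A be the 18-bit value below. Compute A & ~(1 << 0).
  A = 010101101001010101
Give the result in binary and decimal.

Mask = ~(1 << 0) = 111111111111111110
Bit 0 of A is 1, so AND-ing with the mask clears it to 0.
  010101101001010101
& 111111111111111110
--------------------
  010101101001010100

Answer: 010101101001010100 (88660)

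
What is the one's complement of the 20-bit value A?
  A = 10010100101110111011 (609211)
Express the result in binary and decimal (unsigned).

Flip each bit (0->1, 1->0):
  10010100101110111011
  01101011010001000100

Answer: 01101011010001000100 (439364)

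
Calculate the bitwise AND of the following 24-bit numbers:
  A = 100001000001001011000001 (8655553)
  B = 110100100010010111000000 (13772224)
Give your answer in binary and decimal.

Apply & to each column (1 only where both bits are 1):
  100001000001001011000001
& 110100100010010111000000
--------------------------
  100000000000000011000000

Answer: 100000000000000011000000 (8388800)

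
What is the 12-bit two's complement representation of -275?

1. Binary of +275:  000100010011
2. Invert bits:     111011101100
3. Add 1:           111011101101

Answer: 111011101101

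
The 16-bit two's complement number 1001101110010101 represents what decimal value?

MSB is 1, so the value is negative. Find the magnitude:
1. Invert bits:  0110010001101010
2. Add 1:        0110010001101011  = 25707
3. Apply sign:   -25707

Answer: -25707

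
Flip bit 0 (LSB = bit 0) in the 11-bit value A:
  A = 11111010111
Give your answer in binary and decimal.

Mask = 1 << 0 = 00000000001
Bit 0 of A is 1; XOR with the mask flips it to 0.
  11111010111
^ 00000000001
-------------
  11111010110

Answer: 11111010110 (2006)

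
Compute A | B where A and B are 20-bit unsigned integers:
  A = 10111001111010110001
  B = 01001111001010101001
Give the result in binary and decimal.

Apply | to each column (1 where either bit is 1):
  10111001111010110001
| 01001111001010101001
----------------------
  11111111111010111001

Answer: 11111111111010111001 (1048249)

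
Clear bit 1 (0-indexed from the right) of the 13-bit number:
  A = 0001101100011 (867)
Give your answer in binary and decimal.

Mask = ~(1 << 1) = 1111111111101
Bit 1 of A is 1, so AND-ing with the mask clears it to 0.
  0001101100011
& 1111111111101
---------------
  0001101100001

Answer: 0001101100001 (865)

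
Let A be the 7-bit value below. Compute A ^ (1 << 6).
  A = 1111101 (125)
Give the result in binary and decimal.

Mask = 1 << 6 = 1000000
Bit 6 of A is 1; XOR with the mask flips it to 0.
  1111101
^ 1000000
---------
  0111101

Answer: 0111101 (61)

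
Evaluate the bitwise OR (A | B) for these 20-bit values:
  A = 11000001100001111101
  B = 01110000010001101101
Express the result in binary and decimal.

Apply | to each column (1 where either bit is 1):
  11000001100001111101
| 01110000010001101101
----------------------
  11110001110001111101

Answer: 11110001110001111101 (990333)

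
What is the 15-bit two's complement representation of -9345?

1. Binary of +9345:  010010010000001
2. Invert bits:     101101101111110
3. Add 1:           101101101111111

Answer: 101101101111111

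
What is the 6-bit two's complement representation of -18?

1. Binary of +18:  010010
2. Invert bits:     101101
3. Add 1:           101110

Answer: 101110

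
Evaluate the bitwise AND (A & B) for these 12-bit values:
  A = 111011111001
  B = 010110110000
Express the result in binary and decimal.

Apply & to each column (1 only where both bits are 1):
  111011111001
& 010110110000
--------------
  010010110000

Answer: 010010110000 (1200)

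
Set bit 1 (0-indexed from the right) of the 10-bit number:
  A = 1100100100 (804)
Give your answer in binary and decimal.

Mask = 1 << 1 = 0000000010
Bit 1 of A is 0, so OR-ing with the mask flips it to 1.
  1100100100
| 0000000010
------------
  1100100110

Answer: 1100100110 (806)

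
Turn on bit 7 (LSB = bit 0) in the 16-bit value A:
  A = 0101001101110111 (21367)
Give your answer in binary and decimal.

Mask = 1 << 7 = 0000000010000000
Bit 7 of A is 0, so OR-ing with the mask flips it to 1.
  0101001101110111
| 0000000010000000
------------------
  0101001111110111

Answer: 0101001111110111 (21495)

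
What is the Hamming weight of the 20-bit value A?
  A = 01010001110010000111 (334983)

01010001110010000111
1-bits at positions (from bit 0 = LSB): 0, 1, 2, 7, 10, 11, 12, 16, 18
Count = 9

Answer: 9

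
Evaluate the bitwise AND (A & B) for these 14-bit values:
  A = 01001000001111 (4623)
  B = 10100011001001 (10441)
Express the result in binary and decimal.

Apply & to each column (1 only where both bits are 1):
  01001000001111
& 10100011001001
----------------
  00000000001001

Answer: 00000000001001 (9)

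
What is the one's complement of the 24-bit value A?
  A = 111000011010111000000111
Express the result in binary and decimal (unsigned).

Flip each bit (0->1, 1->0):
  111000011010111000000111
  000111100101000111111000

Answer: 000111100101000111111000 (1987064)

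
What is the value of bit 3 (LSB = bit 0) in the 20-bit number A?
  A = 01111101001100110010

Bit 3 is the 4th from the right.
  01111101001100110010
                  ^
That bit is 0.

Answer: 0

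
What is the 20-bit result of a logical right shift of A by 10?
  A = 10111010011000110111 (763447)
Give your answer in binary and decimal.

Logical shift right by 10: drop the bottom 10 bit(s), prepend 10 zero(s) on the left.
  10111010011000110111  ->  keep [1011101001], discard [1000110111], prepend 0000000000
= 00000000001011101001

Answer: 00000000001011101001 (745)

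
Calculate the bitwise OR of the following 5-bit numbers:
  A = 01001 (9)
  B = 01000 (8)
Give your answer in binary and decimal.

Apply | to each column (1 where either bit is 1):
  01001
| 01000
-------
  01001

Answer: 01001 (9)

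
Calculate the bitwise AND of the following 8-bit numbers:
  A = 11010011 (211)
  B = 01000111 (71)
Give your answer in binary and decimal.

Apply & to each column (1 only where both bits are 1):
  11010011
& 01000111
----------
  01000011

Answer: 01000011 (67)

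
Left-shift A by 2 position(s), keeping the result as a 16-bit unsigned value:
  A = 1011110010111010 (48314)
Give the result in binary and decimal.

Shift left by 2: drop the top 2 bit(s), append 2 zero(s) on the right.
  1011110010111010  ->  discard [10], keep [11110010111010], append 00
= 1111001011101000

Answer: 1111001011101000 (62184)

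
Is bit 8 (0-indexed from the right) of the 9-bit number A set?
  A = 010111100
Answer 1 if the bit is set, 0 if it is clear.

Bit 8 is the 9th from the right.
  010111100
  ^
That bit is 0.

Answer: 0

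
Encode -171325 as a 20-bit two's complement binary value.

1. Binary of +171325:  00101001110100111101
2. Invert bits:     11010110001011000010
3. Add 1:           11010110001011000011

Answer: 11010110001011000011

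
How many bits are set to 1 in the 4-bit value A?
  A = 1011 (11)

1011
1-bits at positions (from bit 0 = LSB): 0, 1, 3
Count = 3

Answer: 3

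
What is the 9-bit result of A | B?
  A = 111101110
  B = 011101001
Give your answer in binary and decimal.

Apply | to each column (1 where either bit is 1):
  111101110
| 011101001
-----------
  111101111

Answer: 111101111 (495)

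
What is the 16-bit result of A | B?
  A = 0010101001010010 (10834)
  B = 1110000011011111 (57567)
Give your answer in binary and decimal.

Apply | to each column (1 where either bit is 1):
  0010101001010010
| 1110000011011111
------------------
  1110101011011111

Answer: 1110101011011111 (60127)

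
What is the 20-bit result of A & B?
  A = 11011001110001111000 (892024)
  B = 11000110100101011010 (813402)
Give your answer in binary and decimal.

Apply & to each column (1 only where both bits are 1):
  11011001110001111000
& 11000110100101011010
----------------------
  11000000100001011000

Answer: 11000000100001011000 (788568)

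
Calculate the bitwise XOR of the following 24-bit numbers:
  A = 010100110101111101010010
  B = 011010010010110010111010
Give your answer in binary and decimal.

Apply ^ to each column (1 where bits differ):
  010100110101111101010010
^ 011010010010110010111010
--------------------------
  001110100111001111101000

Answer: 001110100111001111101000 (3830760)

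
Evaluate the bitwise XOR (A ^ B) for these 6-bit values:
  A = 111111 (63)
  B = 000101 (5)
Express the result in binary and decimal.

Apply ^ to each column (1 where bits differ):
  111111
^ 000101
--------
  111010

Answer: 111010 (58)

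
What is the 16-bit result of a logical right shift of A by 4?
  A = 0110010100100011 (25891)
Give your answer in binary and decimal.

Logical shift right by 4: drop the bottom 4 bit(s), prepend 4 zero(s) on the left.
  0110010100100011  ->  keep [011001010010], discard [0011], prepend 0000
= 0000011001010010

Answer: 0000011001010010 (1618)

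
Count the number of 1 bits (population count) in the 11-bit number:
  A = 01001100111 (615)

01001100111
1-bits at positions (from bit 0 = LSB): 0, 1, 2, 5, 6, 9
Count = 6

Answer: 6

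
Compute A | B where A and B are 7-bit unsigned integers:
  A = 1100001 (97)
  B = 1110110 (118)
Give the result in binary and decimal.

Apply | to each column (1 where either bit is 1):
  1100001
| 1110110
---------
  1110111

Answer: 1110111 (119)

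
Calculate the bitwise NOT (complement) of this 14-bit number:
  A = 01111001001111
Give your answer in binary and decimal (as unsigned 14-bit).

Flip each bit (0->1, 1->0):
  01111001001111
  10000110110000

Answer: 10000110110000 (8624)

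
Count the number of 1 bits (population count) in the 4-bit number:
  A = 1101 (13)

1101
1-bits at positions (from bit 0 = LSB): 0, 2, 3
Count = 3

Answer: 3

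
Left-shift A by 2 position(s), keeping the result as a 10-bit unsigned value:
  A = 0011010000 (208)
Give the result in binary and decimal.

Shift left by 2: drop the top 2 bit(s), append 2 zero(s) on the right.
  0011010000  ->  discard [00], keep [11010000], append 00
= 1101000000

Answer: 1101000000 (832)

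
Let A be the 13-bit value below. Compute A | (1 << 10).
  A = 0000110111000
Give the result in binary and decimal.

Mask = 1 << 10 = 0010000000000
Bit 10 of A is 0, so OR-ing with the mask flips it to 1.
  0000110111000
| 0010000000000
---------------
  0010110111000

Answer: 0010110111000 (1464)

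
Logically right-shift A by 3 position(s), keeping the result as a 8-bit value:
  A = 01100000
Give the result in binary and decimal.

Logical shift right by 3: drop the bottom 3 bit(s), prepend 3 zero(s) on the left.
  01100000  ->  keep [01100], discard [000], prepend 000
= 00001100

Answer: 00001100 (12)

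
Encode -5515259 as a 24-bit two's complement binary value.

1. Binary of +5515259:  010101000010011111111011
2. Invert bits:     101010111101100000000100
3. Add 1:           101010111101100000000101

Answer: 101010111101100000000101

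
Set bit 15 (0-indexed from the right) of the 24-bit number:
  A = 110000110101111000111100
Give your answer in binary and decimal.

Mask = 1 << 15 = 000000001000000000000000
Bit 15 of A is 0, so OR-ing with the mask flips it to 1.
  110000110101111000111100
| 000000001000000000000000
--------------------------
  110000111101111000111100

Answer: 110000111101111000111100 (12836412)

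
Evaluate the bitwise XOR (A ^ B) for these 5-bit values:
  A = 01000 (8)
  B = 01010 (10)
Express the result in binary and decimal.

Apply ^ to each column (1 where bits differ):
  01000
^ 01010
-------
  00010

Answer: 00010 (2)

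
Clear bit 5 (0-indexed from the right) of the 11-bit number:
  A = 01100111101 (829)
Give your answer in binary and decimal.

Mask = ~(1 << 5) = 11111011111
Bit 5 of A is 1, so AND-ing with the mask clears it to 0.
  01100111101
& 11111011111
-------------
  01100011101

Answer: 01100011101 (797)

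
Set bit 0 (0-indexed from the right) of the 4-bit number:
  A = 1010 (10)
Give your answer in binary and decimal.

Mask = 1 << 0 = 0001
Bit 0 of A is 0, so OR-ing with the mask flips it to 1.
  1010
| 0001
------
  1011

Answer: 1011 (11)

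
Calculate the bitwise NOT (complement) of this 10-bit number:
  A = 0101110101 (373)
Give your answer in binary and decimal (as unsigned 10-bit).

Flip each bit (0->1, 1->0):
  0101110101
  1010001010

Answer: 1010001010 (650)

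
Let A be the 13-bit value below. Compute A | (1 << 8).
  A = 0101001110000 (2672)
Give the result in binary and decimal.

Mask = 1 << 8 = 0000100000000
Bit 8 of A is 0, so OR-ing with the mask flips it to 1.
  0101001110000
| 0000100000000
---------------
  0101101110000

Answer: 0101101110000 (2928)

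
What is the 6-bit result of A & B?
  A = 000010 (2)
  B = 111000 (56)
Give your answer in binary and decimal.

Apply & to each column (1 only where both bits are 1):
  000010
& 111000
--------
  000000

Answer: 000000 (0)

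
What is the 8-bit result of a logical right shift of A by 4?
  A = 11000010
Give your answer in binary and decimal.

Logical shift right by 4: drop the bottom 4 bit(s), prepend 4 zero(s) on the left.
  11000010  ->  keep [1100], discard [0010], prepend 0000
= 00001100

Answer: 00001100 (12)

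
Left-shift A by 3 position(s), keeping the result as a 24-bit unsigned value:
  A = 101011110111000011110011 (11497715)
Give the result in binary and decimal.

Shift left by 3: drop the top 3 bit(s), append 3 zero(s) on the right.
  101011110111000011110011  ->  discard [101], keep [011110111000011110011], append 000
= 011110111000011110011000

Answer: 011110111000011110011000 (8095640)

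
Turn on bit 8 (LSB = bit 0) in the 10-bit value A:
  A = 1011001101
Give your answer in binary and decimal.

Mask = 1 << 8 = 0100000000
Bit 8 of A is 0, so OR-ing with the mask flips it to 1.
  1011001101
| 0100000000
------------
  1111001101

Answer: 1111001101 (973)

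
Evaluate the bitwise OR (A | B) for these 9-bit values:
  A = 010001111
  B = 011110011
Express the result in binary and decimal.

Apply | to each column (1 where either bit is 1):
  010001111
| 011110011
-----------
  011111111

Answer: 011111111 (255)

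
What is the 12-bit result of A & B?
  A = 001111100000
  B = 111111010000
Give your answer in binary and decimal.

Apply & to each column (1 only where both bits are 1):
  001111100000
& 111111010000
--------------
  001111000000

Answer: 001111000000 (960)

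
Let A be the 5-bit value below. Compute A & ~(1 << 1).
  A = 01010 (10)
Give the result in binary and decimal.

Mask = ~(1 << 1) = 11101
Bit 1 of A is 1, so AND-ing with the mask clears it to 0.
  01010
& 11101
-------
  01000

Answer: 01000 (8)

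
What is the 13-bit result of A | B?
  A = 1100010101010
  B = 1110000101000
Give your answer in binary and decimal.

Apply | to each column (1 where either bit is 1):
  1100010101010
| 1110000101000
---------------
  1110010101010

Answer: 1110010101010 (7338)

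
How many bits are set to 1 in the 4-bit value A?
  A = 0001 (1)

0001
1-bits at positions (from bit 0 = LSB): 0
Count = 1

Answer: 1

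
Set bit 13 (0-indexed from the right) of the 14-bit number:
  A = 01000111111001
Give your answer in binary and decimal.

Mask = 1 << 13 = 10000000000000
Bit 13 of A is 0, so OR-ing with the mask flips it to 1.
  01000111111001
| 10000000000000
----------------
  11000111111001

Answer: 11000111111001 (12793)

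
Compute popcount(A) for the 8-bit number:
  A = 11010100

11010100
1-bits at positions (from bit 0 = LSB): 2, 4, 6, 7
Count = 4

Answer: 4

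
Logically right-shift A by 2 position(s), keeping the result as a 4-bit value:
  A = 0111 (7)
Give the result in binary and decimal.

Logical shift right by 2: drop the bottom 2 bit(s), prepend 2 zero(s) on the left.
  0111  ->  keep [01], discard [11], prepend 00
= 0001

Answer: 0001 (1)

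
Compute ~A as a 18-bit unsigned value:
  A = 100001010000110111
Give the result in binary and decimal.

Flip each bit (0->1, 1->0):
  100001010000110111
  011110101111001000

Answer: 011110101111001000 (125896)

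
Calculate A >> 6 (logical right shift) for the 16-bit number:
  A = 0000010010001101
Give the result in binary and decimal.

Logical shift right by 6: drop the bottom 6 bit(s), prepend 6 zero(s) on the left.
  0000010010001101  ->  keep [0000010010], discard [001101], prepend 000000
= 0000000000010010

Answer: 0000000000010010 (18)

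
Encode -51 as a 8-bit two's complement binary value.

1. Binary of +51:  00110011
2. Invert bits:     11001100
3. Add 1:           11001101

Answer: 11001101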